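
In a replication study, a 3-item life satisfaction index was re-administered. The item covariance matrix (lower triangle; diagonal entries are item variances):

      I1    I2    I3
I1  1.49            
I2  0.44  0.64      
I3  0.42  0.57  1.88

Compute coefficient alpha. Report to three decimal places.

α = 0.624

ΣVar(i) = 1.49 + 0.64 + 1.88 = 4.01
Sum of off-diagonal covariances = 1.43
σ²_total = 4.01 + 2 × 1.43 = 6.87
α = (k/(k−1))·(1 − ΣVar(i)/σ²_total) = (3/2)·(1 − 4.01/6.87) = 0.624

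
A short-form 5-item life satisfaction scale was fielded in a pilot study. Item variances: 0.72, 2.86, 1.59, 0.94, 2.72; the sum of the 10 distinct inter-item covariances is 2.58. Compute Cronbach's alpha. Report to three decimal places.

ΣVar(i) = 0.72 + 2.86 + 1.59 + 0.94 + 2.72 = 8.83
Sum of distinct covariances = 2.58
σ²_T = ΣVar(i) + 2·Σcov = 8.83 + 2 × 2.58 = 13.99
α = (5/4)·(1 − 8.83/13.99) = 0.461

α = 0.461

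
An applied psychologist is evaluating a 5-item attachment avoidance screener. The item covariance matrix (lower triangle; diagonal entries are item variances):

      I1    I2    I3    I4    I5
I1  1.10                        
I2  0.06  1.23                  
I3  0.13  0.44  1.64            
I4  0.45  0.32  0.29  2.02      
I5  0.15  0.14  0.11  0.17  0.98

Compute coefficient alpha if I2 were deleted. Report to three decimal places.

α = 0.416

Remaining items: I1, I3, I4, I5 (k = 4).
sum of item variances = 1.10 + 1.64 + 2.02 + 0.98 = 5.74
total variance = 5.74 + 2 × 1.30 = 8.34
α (item deleted) = (4/3)·(1 − 5.74/8.34) = 0.416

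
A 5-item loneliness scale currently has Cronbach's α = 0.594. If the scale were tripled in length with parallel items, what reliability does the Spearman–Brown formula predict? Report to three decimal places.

Length factor m = 3
α' = m·α / (1 + (m−1)·α)
   = 3 × 0.594 / (1 + (3 − 1) × 0.594)
   = 1.7820 / 2.1880 = 0.814

predicted reliability = 0.814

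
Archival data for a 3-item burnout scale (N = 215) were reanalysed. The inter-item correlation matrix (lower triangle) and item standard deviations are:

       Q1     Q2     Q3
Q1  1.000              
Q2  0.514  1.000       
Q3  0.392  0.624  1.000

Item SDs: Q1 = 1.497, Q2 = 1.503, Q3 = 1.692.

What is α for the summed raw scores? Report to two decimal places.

α = 0.76

Σσ²ᵢ = 1.497² + 1.503² + 1.692² = 7.3629
Covariances σ_ij = r_ij · s_i · s_j:
  σ(Q1,Q2) = 0.514 × 1.497 × 1.503 = 1.1565
  σ(Q1,Q3) = 0.392 × 1.497 × 1.692 = 0.9929
  σ(Q2,Q3) = 0.624 × 1.503 × 1.692 = 1.5869
σ²_T = Σσ²ᵢ + 2·Σσ_ij = 7.3629 + 2 × 3.7363 = 14.8355
α = (3/2)·(1 − 7.3629/14.8355) = 0.76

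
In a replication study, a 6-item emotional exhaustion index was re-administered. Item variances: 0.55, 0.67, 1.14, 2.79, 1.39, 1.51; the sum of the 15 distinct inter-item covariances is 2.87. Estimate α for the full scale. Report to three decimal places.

Σσ²ᵢ = 0.55 + 0.67 + 1.14 + 2.79 + 1.39 + 1.51 = 8.05
Sum of distinct covariances = 2.87
σ²_total = Σσ²ᵢ + 2·Σcov = 8.05 + 2 × 2.87 = 13.79
α = (6/5)·(1 − 8.05/13.79) = 0.499

α = 0.499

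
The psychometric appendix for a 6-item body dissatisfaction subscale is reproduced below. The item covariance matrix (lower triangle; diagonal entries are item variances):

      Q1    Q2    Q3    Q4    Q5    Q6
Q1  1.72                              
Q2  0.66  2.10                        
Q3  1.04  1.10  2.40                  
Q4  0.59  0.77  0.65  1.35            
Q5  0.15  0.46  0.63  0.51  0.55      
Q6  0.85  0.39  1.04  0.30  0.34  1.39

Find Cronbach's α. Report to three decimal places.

α = 0.799

Σσᵢ² = 1.72 + 2.10 + 2.40 + 1.35 + 0.55 + 1.39 = 9.51
Sum of the distinct covariances = 9.48
Var(T) = 9.51 + 2 × 9.48 = 28.47
α = (k/(k−1))·(1 − Σσᵢ²/Var(T)) = (6/5)·(1 − 9.51/28.47) = 0.799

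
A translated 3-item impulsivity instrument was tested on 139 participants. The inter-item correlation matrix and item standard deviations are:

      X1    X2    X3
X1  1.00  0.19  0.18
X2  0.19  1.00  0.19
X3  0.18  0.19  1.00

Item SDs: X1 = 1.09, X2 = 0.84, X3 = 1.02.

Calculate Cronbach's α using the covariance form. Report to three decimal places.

Cronbach's α = 0.402

Σσ²ᵢ = 1.09² + 0.84² + 1.02² = 2.9341
Covariances σ_ij = r_ij · s_i · s_j:
  σ(X1,X2) = 0.19 × 1.09 × 0.84 = 0.1740
  σ(X1,X3) = 0.18 × 1.09 × 1.02 = 0.2001
  σ(X2,X3) = 0.19 × 0.84 × 1.02 = 0.1628
σ²_T = Σσ²ᵢ + 2·Σσ_ij = 2.9341 + 2 × 0.5369 = 4.0079
α = (3/2)·(1 − 2.9341/4.0079) = 0.402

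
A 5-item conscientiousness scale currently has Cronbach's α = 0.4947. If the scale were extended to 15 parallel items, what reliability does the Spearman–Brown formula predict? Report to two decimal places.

Length factor m = 15/5 = 3.0000
α' = m·α / (1 + (m−1)·α)
   = 15/5 × 0.4947 / (1 + (15/5 − 1) × 0.4947)
   = 1.4841 / 1.9894 = 0.75

predicted reliability = 0.75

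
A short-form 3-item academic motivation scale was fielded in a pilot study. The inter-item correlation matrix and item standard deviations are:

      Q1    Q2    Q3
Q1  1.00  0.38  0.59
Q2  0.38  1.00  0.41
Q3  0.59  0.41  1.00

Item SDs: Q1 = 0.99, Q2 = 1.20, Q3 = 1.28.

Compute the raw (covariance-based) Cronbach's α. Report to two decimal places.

Cronbach's α = 0.71

Σσ²ᵢ = 0.99² + 1.20² + 1.28² = 4.0585
Covariances σ_ij = r_ij · s_i · s_j:
  σ(Q1,Q2) = 0.38 × 0.99 × 1.20 = 0.4514
  σ(Q1,Q3) = 0.59 × 0.99 × 1.28 = 0.7476
  σ(Q2,Q3) = 0.41 × 1.20 × 1.28 = 0.6298
σ²_T = Σσ²ᵢ + 2·Σσ_ij = 4.0585 + 2 × 1.8288 = 7.7161
α = (3/2)·(1 − 4.0585/7.7161) = 0.71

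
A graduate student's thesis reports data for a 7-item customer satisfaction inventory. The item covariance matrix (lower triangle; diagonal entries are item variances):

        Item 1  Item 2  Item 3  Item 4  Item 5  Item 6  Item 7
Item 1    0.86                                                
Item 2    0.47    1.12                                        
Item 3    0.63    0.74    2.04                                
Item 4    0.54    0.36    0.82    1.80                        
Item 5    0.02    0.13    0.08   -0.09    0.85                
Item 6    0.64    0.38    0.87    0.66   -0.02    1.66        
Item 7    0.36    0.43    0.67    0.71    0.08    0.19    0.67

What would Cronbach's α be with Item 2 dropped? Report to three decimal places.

α = 0.732

Remaining items: Item 1, Item 3, Item 4, Item 5, Item 6, Item 7 (k = 6).
sum of item variances = 0.86 + 2.04 + 1.80 + 0.85 + 1.66 + 0.67 = 7.88
σ²_total = 7.88 + 2 × 6.16 = 20.20
α (item deleted) = (6/5)·(1 − 7.88/20.20) = 0.732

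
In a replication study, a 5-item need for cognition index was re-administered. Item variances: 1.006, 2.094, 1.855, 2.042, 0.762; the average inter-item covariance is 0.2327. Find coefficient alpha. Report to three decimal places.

α = 0.469

ΣVar(i) = 1.006 + 2.094 + 1.855 + 2.042 + 0.762 = 7.759
Sum of the 10 distinct covariances = 10 × 0.2327 = 2.3270
Var(T) = ΣVar(i) + 2·Σcov = 7.759 + 2 × 2.3270 = 12.4130
α = (5/4)·(1 − 7.759/12.4130) = 0.469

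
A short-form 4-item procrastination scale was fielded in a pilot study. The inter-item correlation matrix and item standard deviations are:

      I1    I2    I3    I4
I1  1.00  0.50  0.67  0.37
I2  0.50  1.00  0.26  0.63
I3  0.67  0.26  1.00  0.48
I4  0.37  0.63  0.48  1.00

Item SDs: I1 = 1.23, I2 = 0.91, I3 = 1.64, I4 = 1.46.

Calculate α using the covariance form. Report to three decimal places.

α = 0.774

Σσ²ᵢ = 1.23² + 0.91² + 1.64² + 1.46² = 7.1622
Covariances σ_ij = r_ij · s_i · s_j:
  σ(I1,I2) = 0.50 × 1.23 × 0.91 = 0.5596
  σ(I1,I3) = 0.67 × 1.23 × 1.64 = 1.3515
  σ(I1,I4) = 0.37 × 1.23 × 1.46 = 0.6644
  σ(I2,I3) = 0.26 × 0.91 × 1.64 = 0.3880
  σ(I2,I4) = 0.63 × 0.91 × 1.46 = 0.8370
  σ(I3,I4) = 0.48 × 1.64 × 1.46 = 1.1493
σ²_T = Σσ²ᵢ + 2·Σσ_ij = 7.1622 + 2 × 4.9498 = 17.0618
α = (4/3)·(1 − 7.1622/17.0618) = 0.774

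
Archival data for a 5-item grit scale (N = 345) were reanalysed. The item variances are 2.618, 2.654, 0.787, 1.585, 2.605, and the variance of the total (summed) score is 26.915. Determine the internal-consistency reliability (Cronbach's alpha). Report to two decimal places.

Cronbach's alpha = 0.77

sum of item variances = 2.618 + 2.654 + 0.787 + 1.585 + 2.605 = 10.249
α = (k/(k−1))·(1 − sum of item variances/total variance) = (5/4)·(1 − 10.249/26.915) = 0.77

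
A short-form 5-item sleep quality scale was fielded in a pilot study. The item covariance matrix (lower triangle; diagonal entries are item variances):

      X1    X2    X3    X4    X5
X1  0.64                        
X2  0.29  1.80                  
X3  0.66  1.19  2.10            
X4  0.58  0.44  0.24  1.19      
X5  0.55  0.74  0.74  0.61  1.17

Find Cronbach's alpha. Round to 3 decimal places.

ΣVar(i) = 0.64 + 1.80 + 2.10 + 1.19 + 1.17 = 6.90
Sum of the distinct covariances = 6.04
σ²_total = 6.90 + 2 × 6.04 = 18.98
α = (k/(k−1))·(1 − ΣVar(i)/σ²_total) = (5/4)·(1 − 6.90/18.98) = 0.796

α = 0.796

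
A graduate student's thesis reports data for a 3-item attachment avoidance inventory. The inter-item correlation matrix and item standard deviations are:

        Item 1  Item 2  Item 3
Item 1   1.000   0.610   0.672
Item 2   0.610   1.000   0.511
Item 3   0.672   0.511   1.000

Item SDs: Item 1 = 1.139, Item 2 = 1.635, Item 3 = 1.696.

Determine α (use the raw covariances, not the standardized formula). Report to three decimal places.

α = 0.794

Σσ²ᵢ = 1.139² + 1.635² + 1.696² = 6.8470
Covariances σ_ij = r_ij · s_i · s_j:
  σ(Item 1,Item 2) = 0.610 × 1.139 × 1.635 = 1.1360
  σ(Item 1,Item 3) = 0.672 × 1.139 × 1.696 = 1.2981
  σ(Item 2,Item 3) = 0.511 × 1.635 × 1.696 = 1.4170
σ²_T = Σσ²ᵢ + 2·Σσ_ij = 6.8470 + 2 × 3.8511 = 14.5492
α = (3/2)·(1 − 6.8470/14.5492) = 0.794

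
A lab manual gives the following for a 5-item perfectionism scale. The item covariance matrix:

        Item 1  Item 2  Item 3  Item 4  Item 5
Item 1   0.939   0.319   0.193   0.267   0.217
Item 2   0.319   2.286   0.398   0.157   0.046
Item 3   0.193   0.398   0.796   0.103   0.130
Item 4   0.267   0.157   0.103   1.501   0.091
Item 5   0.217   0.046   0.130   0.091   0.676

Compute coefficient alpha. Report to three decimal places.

α = 0.478

Σσ²ᵢ = 0.939 + 2.286 + 0.796 + 1.501 + 0.676 = 6.198
Sum of off-diagonal covariances = 1.921
σ²_T = 6.198 + 2 × 1.921 = 10.040
α = (k/(k−1))·(1 − Σσ²ᵢ/σ²_T) = (5/4)·(1 − 6.198/10.040) = 0.478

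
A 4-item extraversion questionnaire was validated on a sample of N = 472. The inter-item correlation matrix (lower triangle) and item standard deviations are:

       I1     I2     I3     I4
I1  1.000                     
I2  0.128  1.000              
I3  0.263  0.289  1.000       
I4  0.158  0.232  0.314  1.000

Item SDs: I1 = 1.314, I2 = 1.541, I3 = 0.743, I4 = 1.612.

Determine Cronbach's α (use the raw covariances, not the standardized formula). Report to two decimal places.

α = 0.49

Σσ²ᵢ = 1.314² + 1.541² + 0.743² + 1.612² = 7.2519
Covariances σ_ij = r_ij · s_i · s_j:
  σ(I1,I2) = 0.128 × 1.314 × 1.541 = 0.2592
  σ(I1,I3) = 0.263 × 1.314 × 0.743 = 0.2568
  σ(I1,I4) = 0.158 × 1.314 × 1.612 = 0.3347
  σ(I2,I3) = 0.289 × 1.541 × 0.743 = 0.3309
  σ(I2,I4) = 0.232 × 1.541 × 1.612 = 0.5763
  σ(I3,I4) = 0.314 × 0.743 × 1.612 = 0.3761
σ²_T = Σσ²ᵢ + 2·Σσ_ij = 7.2519 + 2 × 2.1340 = 11.5199
α = (4/3)·(1 − 7.2519/11.5199) = 0.49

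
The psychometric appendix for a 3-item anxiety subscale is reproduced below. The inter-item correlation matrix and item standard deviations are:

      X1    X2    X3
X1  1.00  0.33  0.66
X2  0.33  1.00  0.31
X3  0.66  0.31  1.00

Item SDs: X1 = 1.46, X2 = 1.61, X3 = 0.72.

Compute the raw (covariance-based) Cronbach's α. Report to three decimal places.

Σσ²ᵢ = 1.46² + 1.61² + 0.72² = 5.2421
Covariances σ_ij = r_ij · s_i · s_j:
  σ(X1,X2) = 0.33 × 1.46 × 1.61 = 0.7757
  σ(X1,X3) = 0.66 × 1.46 × 0.72 = 0.6938
  σ(X2,X3) = 0.31 × 1.61 × 0.72 = 0.3594
σ²_T = Σσ²ᵢ + 2·Σσ_ij = 5.2421 + 2 × 1.8289 = 8.8999
α = (3/2)·(1 − 5.2421/8.8999) = 0.616

Cronbach's α = 0.616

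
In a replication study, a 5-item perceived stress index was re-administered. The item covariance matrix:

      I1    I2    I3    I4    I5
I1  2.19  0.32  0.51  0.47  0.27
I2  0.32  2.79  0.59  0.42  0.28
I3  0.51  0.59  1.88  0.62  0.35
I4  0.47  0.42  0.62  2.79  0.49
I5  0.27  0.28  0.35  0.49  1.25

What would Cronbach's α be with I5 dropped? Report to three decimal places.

Cronbach's α = 0.504

Remaining items: I1, I2, I3, I4 (k = 4).
Σσ²ᵢ = 2.19 + 2.79 + 1.88 + 2.79 = 9.65
σ²_T = 9.65 + 2 × 2.93 = 15.51
α (item deleted) = (4/3)·(1 − 9.65/15.51) = 0.504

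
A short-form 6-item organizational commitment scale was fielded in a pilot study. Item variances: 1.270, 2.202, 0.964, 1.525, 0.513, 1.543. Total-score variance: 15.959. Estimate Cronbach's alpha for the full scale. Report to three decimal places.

Cronbach's alpha = 0.597

Σσᵢ² = 1.270 + 2.202 + 0.964 + 1.525 + 0.513 + 1.543 = 8.017
α = (k/(k−1))·(1 − Σσᵢ²/Var(T)) = (6/5)·(1 − 8.017/15.959) = 0.597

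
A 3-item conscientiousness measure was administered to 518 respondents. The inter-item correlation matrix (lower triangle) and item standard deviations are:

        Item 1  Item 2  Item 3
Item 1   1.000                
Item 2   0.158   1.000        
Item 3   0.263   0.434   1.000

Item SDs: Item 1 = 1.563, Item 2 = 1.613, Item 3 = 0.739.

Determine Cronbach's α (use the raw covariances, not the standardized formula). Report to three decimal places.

Cronbach's α = 0.456

Σσ²ᵢ = 1.563² + 1.613² + 0.739² = 5.5909
Covariances σ_ij = r_ij · s_i · s_j:
  σ(Item 1,Item 2) = 0.158 × 1.563 × 1.613 = 0.3983
  σ(Item 1,Item 3) = 0.263 × 1.563 × 0.739 = 0.3038
  σ(Item 2,Item 3) = 0.434 × 1.613 × 0.739 = 0.5173
σ²_T = Σσ²ᵢ + 2·Σσ_ij = 5.5909 + 2 × 1.2194 = 8.0297
α = (3/2)·(1 − 5.5909/8.0297) = 0.456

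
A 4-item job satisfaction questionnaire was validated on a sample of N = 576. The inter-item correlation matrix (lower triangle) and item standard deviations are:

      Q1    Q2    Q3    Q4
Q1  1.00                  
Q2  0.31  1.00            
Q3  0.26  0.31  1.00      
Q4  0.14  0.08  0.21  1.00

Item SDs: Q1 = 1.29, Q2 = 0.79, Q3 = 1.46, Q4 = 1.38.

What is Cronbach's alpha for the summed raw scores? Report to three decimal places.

Σσ²ᵢ = 1.29² + 0.79² + 1.46² + 1.38² = 6.3242
Covariances σ_ij = r_ij · s_i · s_j:
  σ(Q1,Q2) = 0.31 × 1.29 × 0.79 = 0.3159
  σ(Q1,Q3) = 0.26 × 1.29 × 1.46 = 0.4897
  σ(Q1,Q4) = 0.14 × 1.29 × 1.38 = 0.2492
  σ(Q2,Q3) = 0.31 × 0.79 × 1.46 = 0.3576
  σ(Q2,Q4) = 0.08 × 0.79 × 1.38 = 0.0872
  σ(Q3,Q4) = 0.21 × 1.46 × 1.38 = 0.4231
σ²_T = Σσ²ᵢ + 2·Σσ_ij = 6.3242 + 2 × 1.9227 = 10.1696
α = (4/3)·(1 − 6.3242/10.1696) = 0.504

Cronbach's alpha = 0.504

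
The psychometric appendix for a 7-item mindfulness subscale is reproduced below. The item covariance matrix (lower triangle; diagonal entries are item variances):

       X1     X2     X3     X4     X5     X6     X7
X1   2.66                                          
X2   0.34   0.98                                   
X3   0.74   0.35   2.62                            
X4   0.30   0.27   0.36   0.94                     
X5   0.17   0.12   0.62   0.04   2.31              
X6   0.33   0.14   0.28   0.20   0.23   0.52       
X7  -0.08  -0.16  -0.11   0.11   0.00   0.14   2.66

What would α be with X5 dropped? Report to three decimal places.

α = 0.459

Remaining items: X1, X2, X3, X4, X6, X7 (k = 6).
Σσ²ᵢ = 2.66 + 0.98 + 2.62 + 0.94 + 0.52 + 2.66 = 10.38
σ²_T = 10.38 + 2 × 3.21 = 16.80
α (item deleted) = (6/5)·(1 − 10.38/16.80) = 0.459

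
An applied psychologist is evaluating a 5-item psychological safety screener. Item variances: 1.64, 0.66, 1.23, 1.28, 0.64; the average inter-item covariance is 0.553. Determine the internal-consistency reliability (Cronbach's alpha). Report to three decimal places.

Cronbach's alpha = 0.837

sum of item variances = 1.64 + 0.66 + 1.23 + 1.28 + 0.64 = 5.45
Sum of the 10 distinct covariances = 10 × 0.553 = 5.530
Var(T) = sum of item variances + 2·Σcov = 5.45 + 2 × 5.530 = 16.510
α = (5/4)·(1 − 5.45/16.510) = 0.837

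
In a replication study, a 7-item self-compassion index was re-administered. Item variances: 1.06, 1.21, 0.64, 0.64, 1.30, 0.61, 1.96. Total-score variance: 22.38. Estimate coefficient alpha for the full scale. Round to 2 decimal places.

ΣVar(i) = 1.06 + 1.21 + 0.64 + 0.64 + 1.30 + 0.61 + 1.96 = 7.42
α = (k/(k−1))·(1 − ΣVar(i)/total variance) = (7/6)·(1 − 7.42/22.38) = 0.78

α = 0.78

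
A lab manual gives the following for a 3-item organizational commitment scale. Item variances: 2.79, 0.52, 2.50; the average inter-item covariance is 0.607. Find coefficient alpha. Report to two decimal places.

α = 0.58

Σσ²ᵢ = 2.79 + 0.52 + 2.50 = 5.81
Sum of the 3 distinct covariances = 3 × 0.607 = 1.821
Var(T) = Σσ²ᵢ + 2·Σcov = 5.81 + 2 × 1.821 = 9.452
α = (3/2)·(1 − 5.81/9.452) = 0.58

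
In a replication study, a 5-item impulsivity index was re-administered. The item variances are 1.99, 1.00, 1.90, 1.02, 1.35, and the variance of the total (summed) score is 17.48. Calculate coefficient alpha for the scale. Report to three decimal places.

α = 0.731

ΣVar(i) = 1.99 + 1.00 + 1.90 + 1.02 + 1.35 = 7.26
α = (k/(k−1))·(1 − ΣVar(i)/σ²_total) = (5/4)·(1 − 7.26/17.48) = 0.731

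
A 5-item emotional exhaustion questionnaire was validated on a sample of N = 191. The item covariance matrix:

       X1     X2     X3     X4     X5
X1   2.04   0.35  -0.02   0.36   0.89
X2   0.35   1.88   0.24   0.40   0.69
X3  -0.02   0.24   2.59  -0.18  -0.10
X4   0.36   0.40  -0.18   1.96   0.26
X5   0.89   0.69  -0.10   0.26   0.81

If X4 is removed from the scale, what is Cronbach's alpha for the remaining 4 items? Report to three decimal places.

Remaining items: X1, X2, X3, X5 (k = 4).
sum of item variances = 2.04 + 1.88 + 2.59 + 0.81 = 7.32
σ²_T = 7.32 + 2 × 2.05 = 11.42
α (item deleted) = (4/3)·(1 − 7.32/11.42) = 0.479

α = 0.479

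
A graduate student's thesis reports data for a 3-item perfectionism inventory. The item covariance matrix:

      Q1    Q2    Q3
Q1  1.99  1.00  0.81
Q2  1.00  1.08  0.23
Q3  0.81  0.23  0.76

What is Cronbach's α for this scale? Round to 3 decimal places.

Cronbach's α = 0.774

ΣVar(i) = 1.99 + 1.08 + 0.76 = 3.83
Sum of off-diagonal covariances = 2.04
σ²_total = 3.83 + 2 × 2.04 = 7.91
α = (k/(k−1))·(1 − ΣVar(i)/σ²_total) = (3/2)·(1 − 3.83/7.91) = 0.774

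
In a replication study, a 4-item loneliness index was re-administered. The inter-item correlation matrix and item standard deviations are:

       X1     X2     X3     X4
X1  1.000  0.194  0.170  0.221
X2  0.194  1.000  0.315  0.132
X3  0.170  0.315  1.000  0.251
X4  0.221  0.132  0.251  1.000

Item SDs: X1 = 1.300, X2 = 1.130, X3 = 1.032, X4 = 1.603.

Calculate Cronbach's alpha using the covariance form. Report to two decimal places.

Σσ²ᵢ = 1.300² + 1.130² + 1.032² + 1.603² = 6.6015
Covariances σ_ij = r_ij · s_i · s_j:
  σ(X1,X2) = 0.194 × 1.300 × 1.130 = 0.2850
  σ(X1,X3) = 0.170 × 1.300 × 1.032 = 0.2281
  σ(X1,X4) = 0.221 × 1.300 × 1.603 = 0.4605
  σ(X2,X3) = 0.315 × 1.130 × 1.032 = 0.3673
  σ(X2,X4) = 0.132 × 1.130 × 1.603 = 0.2391
  σ(X3,X4) = 0.251 × 1.032 × 1.603 = 0.4152
σ²_T = Σσ²ᵢ + 2·Σσ_ij = 6.6015 + 2 × 1.9952 = 10.5919
α = (4/3)·(1 − 6.6015/10.5919) = 0.50

Cronbach's alpha = 0.50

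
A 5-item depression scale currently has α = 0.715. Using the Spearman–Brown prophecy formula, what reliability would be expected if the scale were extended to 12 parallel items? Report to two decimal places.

Length factor m = 12/5 = 2.4000
α' = m·α / (1 + (m−1)·α)
   = 12/5 × 0.715 / (1 + (12/5 − 1) × 0.715)
   = 1.7160 / 2.0010 = 0.86

predicted reliability = 0.86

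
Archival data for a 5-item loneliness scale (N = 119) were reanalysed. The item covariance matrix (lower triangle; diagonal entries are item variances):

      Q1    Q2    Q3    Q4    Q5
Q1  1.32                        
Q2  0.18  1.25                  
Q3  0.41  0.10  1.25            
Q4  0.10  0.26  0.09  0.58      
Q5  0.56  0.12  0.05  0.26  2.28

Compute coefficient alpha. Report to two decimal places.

ΣVar(i) = 1.32 + 1.25 + 1.25 + 0.58 + 2.28 = 6.68
Σ_{i<j} σ_ij = 2.13
σ²_total = 6.68 + 2 × 2.13 = 10.94
α = (k/(k−1))·(1 − ΣVar(i)/σ²_total) = (5/4)·(1 − 6.68/10.94) = 0.49

α = 0.49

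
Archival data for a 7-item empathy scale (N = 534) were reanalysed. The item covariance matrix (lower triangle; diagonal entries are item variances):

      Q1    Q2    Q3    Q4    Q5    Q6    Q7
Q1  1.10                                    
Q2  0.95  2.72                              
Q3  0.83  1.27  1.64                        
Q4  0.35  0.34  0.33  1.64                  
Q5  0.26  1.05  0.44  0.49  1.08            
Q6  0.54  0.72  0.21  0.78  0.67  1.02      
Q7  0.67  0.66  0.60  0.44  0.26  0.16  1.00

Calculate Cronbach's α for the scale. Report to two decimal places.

ΣVar(i) = 1.10 + 2.72 + 1.64 + 1.64 + 1.08 + 1.02 + 1.00 = 10.20
Sum of the distinct covariances = 12.02
total variance = 10.20 + 2 × 12.02 = 34.24
α = (k/(k−1))·(1 − ΣVar(i)/total variance) = (7/6)·(1 − 10.20/34.24) = 0.82

α = 0.82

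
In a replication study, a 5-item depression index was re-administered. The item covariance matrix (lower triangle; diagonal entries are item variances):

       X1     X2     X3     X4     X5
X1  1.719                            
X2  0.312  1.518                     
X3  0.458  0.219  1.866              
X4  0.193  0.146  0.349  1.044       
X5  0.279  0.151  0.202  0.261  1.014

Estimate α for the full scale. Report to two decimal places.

α = 0.52

ΣVar(i) = 1.719 + 1.518 + 1.866 + 1.044 + 1.014 = 7.161
Σ_{i<j} σ_ij = 2.570
σ²_T = 7.161 + 2 × 2.570 = 12.301
α = (k/(k−1))·(1 − ΣVar(i)/σ²_T) = (5/4)·(1 − 7.161/12.301) = 0.52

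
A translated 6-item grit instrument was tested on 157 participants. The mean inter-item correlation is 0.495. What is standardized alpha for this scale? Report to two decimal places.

standardized alpha = 0.85

Standardized α = k·r̄ / (1 + (k−1)·r̄) = 6 × 0.495 / (1 + 5 × 0.495)
  = 2.9700 / 3.4750 = 0.85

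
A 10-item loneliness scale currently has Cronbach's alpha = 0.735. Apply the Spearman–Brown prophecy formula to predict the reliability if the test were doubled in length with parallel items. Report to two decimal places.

predicted reliability = 0.85

Length factor m = 2
α' = m·α / (1 + (m−1)·α)
   = 2 × 0.735 / (1 + (2 − 1) × 0.735)
   = 1.4700 / 1.7350 = 0.85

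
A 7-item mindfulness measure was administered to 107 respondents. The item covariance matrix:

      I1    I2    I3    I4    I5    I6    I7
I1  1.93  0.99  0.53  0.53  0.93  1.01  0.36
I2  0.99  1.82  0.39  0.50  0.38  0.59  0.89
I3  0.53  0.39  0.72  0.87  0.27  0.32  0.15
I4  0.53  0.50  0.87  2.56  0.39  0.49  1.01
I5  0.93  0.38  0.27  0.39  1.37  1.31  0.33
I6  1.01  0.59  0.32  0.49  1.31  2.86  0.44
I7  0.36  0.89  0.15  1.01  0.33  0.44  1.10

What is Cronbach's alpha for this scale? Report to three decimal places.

α = 0.784

Σσᵢ² = 1.93 + 1.82 + 0.72 + 2.56 + 1.37 + 2.86 + 1.10 = 12.36
Sum of off-diagonal covariances = 12.68
total variance = 12.36 + 2 × 12.68 = 37.72
α = (k/(k−1))·(1 − Σσᵢ²/total variance) = (7/6)·(1 − 12.36/37.72) = 0.784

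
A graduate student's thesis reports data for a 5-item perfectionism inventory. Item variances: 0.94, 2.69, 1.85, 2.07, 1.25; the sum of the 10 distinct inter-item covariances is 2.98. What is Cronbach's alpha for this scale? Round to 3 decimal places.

α = 0.505

Σσᵢ² = 0.94 + 2.69 + 1.85 + 2.07 + 1.25 = 8.80
Sum of distinct covariances = 2.98
Var(T) = Σσᵢ² + 2·Σcov = 8.80 + 2 × 2.98 = 14.76
α = (5/4)·(1 − 8.80/14.76) = 0.505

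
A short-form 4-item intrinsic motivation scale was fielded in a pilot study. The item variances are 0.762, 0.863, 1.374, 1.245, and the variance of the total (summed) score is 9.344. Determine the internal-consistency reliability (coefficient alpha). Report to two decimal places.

Σσ²ᵢ = 0.762 + 0.863 + 1.374 + 1.245 = 4.244
α = (k/(k−1))·(1 − Σσ²ᵢ/Var(T)) = (4/3)·(1 − 4.244/9.344) = 0.73

coefficient alpha = 0.73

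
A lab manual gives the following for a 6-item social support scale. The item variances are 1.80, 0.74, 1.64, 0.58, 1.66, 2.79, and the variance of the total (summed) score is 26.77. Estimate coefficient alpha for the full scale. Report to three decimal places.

coefficient alpha = 0.787

Σσ²ᵢ = 1.80 + 0.74 + 1.64 + 0.58 + 1.66 + 2.79 = 9.21
α = (k/(k−1))·(1 − Σσ²ᵢ/total variance) = (6/5)·(1 − 9.21/26.77) = 0.787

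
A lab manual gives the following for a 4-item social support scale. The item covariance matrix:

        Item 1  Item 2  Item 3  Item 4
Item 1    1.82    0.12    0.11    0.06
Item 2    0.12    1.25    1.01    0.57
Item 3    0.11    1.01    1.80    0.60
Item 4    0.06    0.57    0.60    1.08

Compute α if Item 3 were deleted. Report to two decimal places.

Remaining items: Item 1, Item 2, Item 4 (k = 3).
Σσ²ᵢ = 1.82 + 1.25 + 1.08 = 4.15
Var(T) = 4.15 + 2 × 0.75 = 5.65
α (item deleted) = (3/2)·(1 − 4.15/5.65) = 0.40

α = 0.40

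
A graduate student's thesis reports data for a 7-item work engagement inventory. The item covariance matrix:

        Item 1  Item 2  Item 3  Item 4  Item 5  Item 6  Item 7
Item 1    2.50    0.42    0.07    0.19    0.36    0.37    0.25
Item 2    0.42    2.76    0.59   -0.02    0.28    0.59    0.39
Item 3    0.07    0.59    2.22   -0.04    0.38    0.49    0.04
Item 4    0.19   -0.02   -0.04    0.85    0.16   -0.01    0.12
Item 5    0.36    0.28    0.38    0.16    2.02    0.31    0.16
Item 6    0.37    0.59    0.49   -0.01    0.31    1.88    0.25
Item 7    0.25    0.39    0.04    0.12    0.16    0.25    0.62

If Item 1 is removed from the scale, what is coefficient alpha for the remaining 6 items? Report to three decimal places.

α = 0.499

Remaining items: Item 2, Item 3, Item 4, Item 5, Item 6, Item 7 (k = 6).
sum of item variances = 2.76 + 2.22 + 0.85 + 2.02 + 1.88 + 0.62 = 10.35
Var(T) = 10.35 + 2 × 3.69 = 17.73
α (item deleted) = (6/5)·(1 − 10.35/17.73) = 0.499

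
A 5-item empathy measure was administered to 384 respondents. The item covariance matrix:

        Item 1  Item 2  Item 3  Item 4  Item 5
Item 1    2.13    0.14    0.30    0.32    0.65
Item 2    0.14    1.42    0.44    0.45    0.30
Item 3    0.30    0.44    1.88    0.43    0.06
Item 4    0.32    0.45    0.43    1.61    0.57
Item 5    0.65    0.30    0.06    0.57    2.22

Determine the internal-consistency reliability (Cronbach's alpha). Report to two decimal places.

α = 0.55

sum of item variances = 2.13 + 1.42 + 1.88 + 1.61 + 2.22 = 9.26
Sum of off-diagonal covariances = 3.66
σ²_total = 9.26 + 2 × 3.66 = 16.58
α = (k/(k−1))·(1 − sum of item variances/σ²_total) = (5/4)·(1 − 9.26/16.58) = 0.55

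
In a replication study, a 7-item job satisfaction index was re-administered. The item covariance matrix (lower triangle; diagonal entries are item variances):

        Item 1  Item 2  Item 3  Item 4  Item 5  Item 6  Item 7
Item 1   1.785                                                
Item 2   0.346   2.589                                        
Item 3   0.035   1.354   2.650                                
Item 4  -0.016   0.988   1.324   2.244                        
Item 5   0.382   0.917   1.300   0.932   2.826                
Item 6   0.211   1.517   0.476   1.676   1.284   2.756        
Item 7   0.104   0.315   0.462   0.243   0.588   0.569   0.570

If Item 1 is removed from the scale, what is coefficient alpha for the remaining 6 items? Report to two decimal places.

Remaining items: Item 2, Item 3, Item 4, Item 5, Item 6, Item 7 (k = 6).
Σσ²ᵢ = 2.589 + 2.650 + 2.244 + 2.826 + 2.756 + 0.570 = 13.635
σ²_T = 13.635 + 2 × 13.945 = 41.525
α (item deleted) = (6/5)·(1 − 13.635/41.525) = 0.81

α = 0.81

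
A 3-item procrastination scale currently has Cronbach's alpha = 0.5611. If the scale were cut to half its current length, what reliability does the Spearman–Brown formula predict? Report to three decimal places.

Length factor m = 1/2
α' = m·α / (1 − (1−m)·α)
   = 1/2 × 0.5611 / (1 − (1 − 1/2) × 0.5611)
   = 0.2806 / 0.7194 = 0.390

predicted reliability = 0.390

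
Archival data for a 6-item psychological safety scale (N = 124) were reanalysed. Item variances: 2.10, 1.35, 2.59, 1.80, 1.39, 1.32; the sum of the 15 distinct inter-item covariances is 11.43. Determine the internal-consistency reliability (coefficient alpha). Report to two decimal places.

Σσᵢ² = 2.10 + 1.35 + 2.59 + 1.80 + 1.39 + 1.32 = 10.55
Sum of distinct covariances = 11.43
Var(T) = Σσᵢ² + 2·Σcov = 10.55 + 2 × 11.43 = 33.41
α = (6/5)·(1 − 10.55/33.41) = 0.82

α = 0.82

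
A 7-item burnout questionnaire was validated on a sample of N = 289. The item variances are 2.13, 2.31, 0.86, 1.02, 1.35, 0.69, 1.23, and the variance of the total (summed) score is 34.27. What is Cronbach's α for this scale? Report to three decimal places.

α = 0.840

Σσ²ᵢ = 2.13 + 2.31 + 0.86 + 1.02 + 1.35 + 0.69 + 1.23 = 9.59
α = (k/(k−1))·(1 − Σσ²ᵢ/Var(T)) = (7/6)·(1 − 9.59/34.27) = 0.840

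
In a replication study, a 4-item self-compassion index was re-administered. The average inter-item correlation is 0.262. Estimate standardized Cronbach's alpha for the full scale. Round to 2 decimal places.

Standardized α = k·r̄ / (1 + (k−1)·r̄) = 4 × 0.262 / (1 + 3 × 0.262)
  = 1.0480 / 1.7860 = 0.59

standardized Cronbach's alpha = 0.59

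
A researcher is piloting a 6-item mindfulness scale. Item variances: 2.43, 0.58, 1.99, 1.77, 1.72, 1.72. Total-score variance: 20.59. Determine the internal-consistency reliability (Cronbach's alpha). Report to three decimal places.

ΣVar(i) = 2.43 + 0.58 + 1.99 + 1.77 + 1.72 + 1.72 = 10.21
α = (k/(k−1))·(1 − ΣVar(i)/σ²_T) = (6/5)·(1 − 10.21/20.59) = 0.605

α = 0.605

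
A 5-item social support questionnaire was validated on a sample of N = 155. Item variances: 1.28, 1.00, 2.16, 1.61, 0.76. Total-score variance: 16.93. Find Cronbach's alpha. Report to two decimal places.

Σσᵢ² = 1.28 + 1.00 + 2.16 + 1.61 + 0.76 = 6.81
α = (k/(k−1))·(1 − Σσᵢ²/σ²_T) = (5/4)·(1 − 6.81/16.93) = 0.75

α = 0.75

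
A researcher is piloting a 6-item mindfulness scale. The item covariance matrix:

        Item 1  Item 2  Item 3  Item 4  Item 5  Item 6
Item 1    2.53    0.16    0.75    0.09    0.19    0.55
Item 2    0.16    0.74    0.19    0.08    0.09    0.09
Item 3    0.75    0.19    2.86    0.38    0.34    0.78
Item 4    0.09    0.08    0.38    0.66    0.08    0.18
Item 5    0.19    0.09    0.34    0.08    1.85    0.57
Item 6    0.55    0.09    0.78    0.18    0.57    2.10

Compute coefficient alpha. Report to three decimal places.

α = 0.548

Σσᵢ² = 2.53 + 0.74 + 2.86 + 0.66 + 1.85 + 2.10 = 10.74
Sum of off-diagonal covariances = 4.52
Var(T) = 10.74 + 2 × 4.52 = 19.78
α = (k/(k−1))·(1 − Σσᵢ²/Var(T)) = (6/5)·(1 − 10.74/19.78) = 0.548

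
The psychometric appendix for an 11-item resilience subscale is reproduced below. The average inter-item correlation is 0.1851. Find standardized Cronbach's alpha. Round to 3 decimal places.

α = 0.714

Standardized α = k·r̄ / (1 + (k−1)·r̄) = 11 × 0.1851 / (1 + 10 × 0.1851)
  = 2.0361 / 2.8510 = 0.714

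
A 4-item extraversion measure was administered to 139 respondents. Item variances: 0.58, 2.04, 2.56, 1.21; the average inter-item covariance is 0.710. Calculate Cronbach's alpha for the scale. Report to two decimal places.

ΣVar(i) = 0.58 + 2.04 + 2.56 + 1.21 = 6.39
Sum of the 6 distinct covariances = 6 × 0.710 = 4.260
σ²_total = ΣVar(i) + 2·Σcov = 6.39 + 2 × 4.260 = 14.910
α = (4/3)·(1 − 6.39/14.910) = 0.76

Cronbach's alpha = 0.76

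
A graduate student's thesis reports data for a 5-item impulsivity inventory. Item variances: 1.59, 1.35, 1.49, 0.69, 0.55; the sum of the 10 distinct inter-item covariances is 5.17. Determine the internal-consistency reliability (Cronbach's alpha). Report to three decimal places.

Cronbach's alpha = 0.807

Σσᵢ² = 1.59 + 1.35 + 1.49 + 0.69 + 0.55 = 5.67
Sum of distinct covariances = 5.17
σ²_total = Σσᵢ² + 2·Σcov = 5.67 + 2 × 5.17 = 16.01
α = (5/4)·(1 − 5.67/16.01) = 0.807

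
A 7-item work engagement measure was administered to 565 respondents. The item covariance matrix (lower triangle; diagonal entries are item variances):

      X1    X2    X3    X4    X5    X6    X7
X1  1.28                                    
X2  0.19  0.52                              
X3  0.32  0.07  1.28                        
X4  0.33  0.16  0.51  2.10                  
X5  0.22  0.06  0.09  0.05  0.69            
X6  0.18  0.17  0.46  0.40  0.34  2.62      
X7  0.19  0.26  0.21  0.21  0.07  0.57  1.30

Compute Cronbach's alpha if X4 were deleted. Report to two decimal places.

Cronbach's alpha = 0.56

Remaining items: X1, X2, X3, X5, X6, X7 (k = 6).
sum of item variances = 1.28 + 0.52 + 1.28 + 0.69 + 2.62 + 1.30 = 7.69
σ²_total = 7.69 + 2 × 3.40 = 14.49
α (item deleted) = (6/5)·(1 − 7.69/14.49) = 0.56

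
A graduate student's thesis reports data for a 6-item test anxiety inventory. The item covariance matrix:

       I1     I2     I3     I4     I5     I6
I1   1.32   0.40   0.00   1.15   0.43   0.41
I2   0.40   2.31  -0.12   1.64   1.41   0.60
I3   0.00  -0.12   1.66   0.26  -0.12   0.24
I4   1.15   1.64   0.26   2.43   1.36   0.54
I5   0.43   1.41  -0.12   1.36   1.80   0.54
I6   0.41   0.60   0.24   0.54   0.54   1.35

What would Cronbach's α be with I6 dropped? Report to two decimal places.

Cronbach's α = 0.72

Remaining items: I1, I2, I3, I4, I5 (k = 5).
Σσᵢ² = 1.32 + 2.31 + 1.66 + 2.43 + 1.80 = 9.52
σ²_total = 9.52 + 2 × 6.41 = 22.34
α (item deleted) = (5/4)·(1 − 9.52/22.34) = 0.72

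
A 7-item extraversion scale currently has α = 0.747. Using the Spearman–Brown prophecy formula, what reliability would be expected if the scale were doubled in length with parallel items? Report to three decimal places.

Length factor m = 2
α' = m·α / (1 + (m−1)·α)
   = 2 × 0.747 / (1 + (2 − 1) × 0.747)
   = 1.4940 / 1.7470 = 0.855

predicted reliability = 0.855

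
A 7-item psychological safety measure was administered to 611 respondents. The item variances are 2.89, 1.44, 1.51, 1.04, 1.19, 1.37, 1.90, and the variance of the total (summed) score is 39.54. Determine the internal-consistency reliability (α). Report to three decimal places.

α = 0.832

sum of item variances = 2.89 + 1.44 + 1.51 + 1.04 + 1.19 + 1.37 + 1.90 = 11.34
α = (k/(k−1))·(1 − sum of item variances/Var(T)) = (7/6)·(1 − 11.34/39.54) = 0.832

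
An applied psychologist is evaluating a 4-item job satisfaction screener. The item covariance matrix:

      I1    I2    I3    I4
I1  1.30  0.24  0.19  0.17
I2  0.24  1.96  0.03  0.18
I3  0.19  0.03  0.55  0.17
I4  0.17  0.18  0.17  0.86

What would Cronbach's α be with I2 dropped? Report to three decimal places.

Remaining items: I1, I3, I4 (k = 3).
sum of item variances = 1.30 + 0.55 + 0.86 = 2.71
σ²_total = 2.71 + 2 × 0.53 = 3.77
α (item deleted) = (3/2)·(1 − 2.71/3.77) = 0.422

α = 0.422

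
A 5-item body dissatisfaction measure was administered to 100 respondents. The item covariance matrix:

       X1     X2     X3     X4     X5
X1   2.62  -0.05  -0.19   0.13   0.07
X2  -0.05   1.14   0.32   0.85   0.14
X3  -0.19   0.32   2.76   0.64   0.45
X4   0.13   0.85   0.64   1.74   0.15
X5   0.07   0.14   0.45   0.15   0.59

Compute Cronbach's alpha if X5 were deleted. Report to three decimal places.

Remaining items: X1, X2, X3, X4 (k = 4).
Σσ²ᵢ = 2.62 + 1.14 + 2.76 + 1.74 = 8.26
σ²_T = 8.26 + 2 × 1.70 = 11.66
α (item deleted) = (4/3)·(1 − 8.26/11.66) = 0.389

α = 0.389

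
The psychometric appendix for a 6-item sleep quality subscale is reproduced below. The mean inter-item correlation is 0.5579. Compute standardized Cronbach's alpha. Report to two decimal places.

Standardized α = k·r̄ / (1 + (k−1)·r̄) = 6 × 0.5579 / (1 + 5 × 0.5579)
  = 3.3474 / 3.7895 = 0.88

α = 0.88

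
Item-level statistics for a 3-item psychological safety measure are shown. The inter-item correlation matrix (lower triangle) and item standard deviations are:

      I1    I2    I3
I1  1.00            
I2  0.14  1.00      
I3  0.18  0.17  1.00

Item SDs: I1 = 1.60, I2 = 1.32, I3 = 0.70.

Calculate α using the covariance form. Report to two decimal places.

α = 0.32

Σσ²ᵢ = 1.60² + 1.32² + 0.70² = 4.7924
Covariances σ_ij = r_ij · s_i · s_j:
  σ(I1,I2) = 0.14 × 1.60 × 1.32 = 0.2957
  σ(I1,I3) = 0.18 × 1.60 × 0.70 = 0.2016
  σ(I2,I3) = 0.17 × 1.32 × 0.70 = 0.1571
σ²_T = Σσ²ᵢ + 2·Σσ_ij = 4.7924 + 2 × 0.6544 = 6.1012
α = (3/2)·(1 − 4.7924/6.1012) = 0.32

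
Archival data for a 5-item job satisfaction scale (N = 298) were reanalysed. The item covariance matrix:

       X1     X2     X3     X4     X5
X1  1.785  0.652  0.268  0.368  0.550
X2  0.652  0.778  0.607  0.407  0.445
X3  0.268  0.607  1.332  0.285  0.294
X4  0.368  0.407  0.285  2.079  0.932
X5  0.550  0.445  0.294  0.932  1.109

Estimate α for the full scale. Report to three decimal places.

sum of item variances = 1.785 + 0.778 + 1.332 + 2.079 + 1.109 = 7.083
Sum of off-diagonal covariances = 4.808
σ²_total = 7.083 + 2 × 4.808 = 16.699
α = (k/(k−1))·(1 − sum of item variances/σ²_total) = (5/4)·(1 − 7.083/16.699) = 0.720

α = 0.720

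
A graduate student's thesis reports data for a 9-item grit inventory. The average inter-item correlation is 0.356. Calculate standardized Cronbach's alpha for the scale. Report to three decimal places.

standardized Cronbach's alpha = 0.833

Standardized α = k·r̄ / (1 + (k−1)·r̄) = 9 × 0.356 / (1 + 8 × 0.356)
  = 3.2040 / 3.8480 = 0.833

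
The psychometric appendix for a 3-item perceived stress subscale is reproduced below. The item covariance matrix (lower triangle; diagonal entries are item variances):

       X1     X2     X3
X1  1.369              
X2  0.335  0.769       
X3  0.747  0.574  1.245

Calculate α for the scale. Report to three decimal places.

α = 0.742

sum of item variances = 1.369 + 0.769 + 1.245 = 3.383
Sum of the distinct covariances = 1.656
total variance = 3.383 + 2 × 1.656 = 6.695
α = (k/(k−1))·(1 − sum of item variances/total variance) = (3/2)·(1 − 3.383/6.695) = 0.742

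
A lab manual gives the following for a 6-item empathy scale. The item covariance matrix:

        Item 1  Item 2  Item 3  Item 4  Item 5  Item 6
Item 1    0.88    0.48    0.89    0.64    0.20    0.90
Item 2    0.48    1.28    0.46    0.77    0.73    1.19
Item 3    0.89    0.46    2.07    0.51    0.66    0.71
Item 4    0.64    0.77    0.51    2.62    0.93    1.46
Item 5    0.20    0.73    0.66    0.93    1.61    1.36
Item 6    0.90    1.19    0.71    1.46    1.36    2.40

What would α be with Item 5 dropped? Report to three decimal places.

Remaining items: Item 1, Item 2, Item 3, Item 4, Item 6 (k = 5).
Σσᵢ² = 0.88 + 1.28 + 2.07 + 2.62 + 2.40 = 9.25
σ²_T = 9.25 + 2 × 8.01 = 25.27
α (item deleted) = (5/4)·(1 − 9.25/25.27) = 0.792

α = 0.792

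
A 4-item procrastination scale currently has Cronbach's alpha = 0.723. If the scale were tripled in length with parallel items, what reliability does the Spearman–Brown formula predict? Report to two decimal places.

Length factor m = 3
α' = m·α / (1 + (m−1)·α)
   = 3 × 0.723 / (1 + (3 − 1) × 0.723)
   = 2.1690 / 2.4460 = 0.89

predicted reliability = 0.89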